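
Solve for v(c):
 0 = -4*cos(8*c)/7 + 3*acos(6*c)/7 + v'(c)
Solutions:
 v(c) = C1 - 3*c*acos(6*c)/7 + sqrt(1 - 36*c^2)/14 + sin(8*c)/14


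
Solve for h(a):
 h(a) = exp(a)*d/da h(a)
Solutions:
 h(a) = C1*exp(-exp(-a))


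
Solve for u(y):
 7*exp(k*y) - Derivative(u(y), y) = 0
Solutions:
 u(y) = C1 + 7*exp(k*y)/k


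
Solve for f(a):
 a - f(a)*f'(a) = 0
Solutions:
 f(a) = -sqrt(C1 + a^2)
 f(a) = sqrt(C1 + a^2)


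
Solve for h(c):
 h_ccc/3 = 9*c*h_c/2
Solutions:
 h(c) = C1 + Integral(C2*airyai(3*2^(2/3)*c/2) + C3*airybi(3*2^(2/3)*c/2), c)


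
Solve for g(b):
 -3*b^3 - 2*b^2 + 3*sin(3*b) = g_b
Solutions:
 g(b) = C1 - 3*b^4/4 - 2*b^3/3 - cos(3*b)


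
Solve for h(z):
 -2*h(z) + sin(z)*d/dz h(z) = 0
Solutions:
 h(z) = C1*(cos(z) - 1)/(cos(z) + 1)


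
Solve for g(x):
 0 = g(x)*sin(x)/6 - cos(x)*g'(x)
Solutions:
 g(x) = C1/cos(x)^(1/6)


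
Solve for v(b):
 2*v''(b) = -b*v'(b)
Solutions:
 v(b) = C1 + C2*erf(b/2)


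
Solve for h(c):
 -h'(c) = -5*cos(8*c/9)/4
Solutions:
 h(c) = C1 + 45*sin(8*c/9)/32


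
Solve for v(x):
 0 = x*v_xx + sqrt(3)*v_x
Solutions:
 v(x) = C1 + C2*x^(1 - sqrt(3))


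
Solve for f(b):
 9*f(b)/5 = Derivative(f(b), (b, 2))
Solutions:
 f(b) = C1*exp(-3*sqrt(5)*b/5) + C2*exp(3*sqrt(5)*b/5)


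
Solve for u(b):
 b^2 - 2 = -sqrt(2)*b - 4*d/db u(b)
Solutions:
 u(b) = C1 - b^3/12 - sqrt(2)*b^2/8 + b/2


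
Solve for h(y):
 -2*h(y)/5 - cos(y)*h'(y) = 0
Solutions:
 h(y) = C1*(sin(y) - 1)^(1/5)/(sin(y) + 1)^(1/5)


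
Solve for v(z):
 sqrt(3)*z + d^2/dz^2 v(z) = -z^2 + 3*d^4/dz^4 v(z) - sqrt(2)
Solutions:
 v(z) = C1 + C2*z + C3*exp(-sqrt(3)*z/3) + C4*exp(sqrt(3)*z/3) - z^4/12 - sqrt(3)*z^3/6 + z^2*(-3 - sqrt(2)/2)


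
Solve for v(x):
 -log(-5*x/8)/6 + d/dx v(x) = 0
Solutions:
 v(x) = C1 + x*log(-x)/6 + x*(-3*log(2) - 1 + log(5))/6


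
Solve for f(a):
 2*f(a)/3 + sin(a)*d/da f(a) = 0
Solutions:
 f(a) = C1*(cos(a) + 1)^(1/3)/(cos(a) - 1)^(1/3)


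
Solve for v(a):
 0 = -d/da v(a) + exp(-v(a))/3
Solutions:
 v(a) = log(C1 + a/3)


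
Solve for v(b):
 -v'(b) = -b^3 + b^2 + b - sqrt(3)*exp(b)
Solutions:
 v(b) = C1 + b^4/4 - b^3/3 - b^2/2 + sqrt(3)*exp(b)


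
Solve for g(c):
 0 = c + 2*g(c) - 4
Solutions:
 g(c) = 2 - c/2


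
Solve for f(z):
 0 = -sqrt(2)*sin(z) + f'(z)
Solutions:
 f(z) = C1 - sqrt(2)*cos(z)


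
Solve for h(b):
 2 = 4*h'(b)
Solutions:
 h(b) = C1 + b/2


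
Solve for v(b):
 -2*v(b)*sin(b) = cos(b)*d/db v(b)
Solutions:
 v(b) = C1*cos(b)^2


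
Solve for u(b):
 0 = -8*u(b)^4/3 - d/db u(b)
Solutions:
 u(b) = (-1 - sqrt(3)*I)*(1/(C1 + 8*b))^(1/3)/2
 u(b) = (-1 + sqrt(3)*I)*(1/(C1 + 8*b))^(1/3)/2
 u(b) = (1/(C1 + 8*b))^(1/3)


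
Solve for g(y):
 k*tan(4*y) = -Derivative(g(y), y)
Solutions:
 g(y) = C1 + k*log(cos(4*y))/4


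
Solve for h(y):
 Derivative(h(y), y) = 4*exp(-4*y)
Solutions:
 h(y) = C1 - exp(-4*y)


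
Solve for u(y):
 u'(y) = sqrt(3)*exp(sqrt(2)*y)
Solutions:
 u(y) = C1 + sqrt(6)*exp(sqrt(2)*y)/2


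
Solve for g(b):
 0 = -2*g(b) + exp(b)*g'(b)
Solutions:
 g(b) = C1*exp(-2*exp(-b))


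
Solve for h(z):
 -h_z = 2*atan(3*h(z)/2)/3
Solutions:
 Integral(1/atan(3*_y/2), (_y, h(z))) = C1 - 2*z/3


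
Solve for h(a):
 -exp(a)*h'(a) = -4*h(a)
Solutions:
 h(a) = C1*exp(-4*exp(-a))


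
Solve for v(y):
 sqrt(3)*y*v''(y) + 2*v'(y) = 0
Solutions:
 v(y) = C1 + C2*y^(1 - 2*sqrt(3)/3)


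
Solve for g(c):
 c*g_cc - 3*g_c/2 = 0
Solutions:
 g(c) = C1 + C2*c^(5/2)


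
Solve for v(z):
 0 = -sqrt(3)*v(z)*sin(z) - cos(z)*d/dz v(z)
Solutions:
 v(z) = C1*cos(z)^(sqrt(3))


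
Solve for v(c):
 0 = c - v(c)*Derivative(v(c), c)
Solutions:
 v(c) = -sqrt(C1 + c^2)
 v(c) = sqrt(C1 + c^2)


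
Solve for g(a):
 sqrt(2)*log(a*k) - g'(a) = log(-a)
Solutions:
 g(a) = C1 + a*(sqrt(2)*log(-k) - sqrt(2) + 1) - a*(1 - sqrt(2))*log(-a)


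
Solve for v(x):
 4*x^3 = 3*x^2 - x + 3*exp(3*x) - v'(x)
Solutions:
 v(x) = C1 - x^4 + x^3 - x^2/2 + exp(3*x)


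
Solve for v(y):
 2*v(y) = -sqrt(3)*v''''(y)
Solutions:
 v(y) = (C1*sin(2^(3/4)*3^(7/8)*y/6) + C2*cos(2^(3/4)*3^(7/8)*y/6))*exp(-2^(3/4)*3^(7/8)*y/6) + (C3*sin(2^(3/4)*3^(7/8)*y/6) + C4*cos(2^(3/4)*3^(7/8)*y/6))*exp(2^(3/4)*3^(7/8)*y/6)


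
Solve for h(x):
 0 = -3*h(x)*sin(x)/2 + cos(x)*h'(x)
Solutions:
 h(x) = C1/cos(x)^(3/2)


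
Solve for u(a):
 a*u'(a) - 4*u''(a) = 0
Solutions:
 u(a) = C1 + C2*erfi(sqrt(2)*a/4)


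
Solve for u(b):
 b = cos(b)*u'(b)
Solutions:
 u(b) = C1 + Integral(b/cos(b), b)


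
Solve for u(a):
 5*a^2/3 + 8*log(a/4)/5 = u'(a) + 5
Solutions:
 u(a) = C1 + 5*a^3/9 + 8*a*log(a)/5 - 33*a/5 - 16*a*log(2)/5


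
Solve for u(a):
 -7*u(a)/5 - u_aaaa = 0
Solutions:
 u(a) = (C1*sin(sqrt(2)*5^(3/4)*7^(1/4)*a/10) + C2*cos(sqrt(2)*5^(3/4)*7^(1/4)*a/10))*exp(-sqrt(2)*5^(3/4)*7^(1/4)*a/10) + (C3*sin(sqrt(2)*5^(3/4)*7^(1/4)*a/10) + C4*cos(sqrt(2)*5^(3/4)*7^(1/4)*a/10))*exp(sqrt(2)*5^(3/4)*7^(1/4)*a/10)


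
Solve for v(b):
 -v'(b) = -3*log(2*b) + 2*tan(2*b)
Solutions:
 v(b) = C1 + 3*b*log(b) - 3*b + 3*b*log(2) + log(cos(2*b))


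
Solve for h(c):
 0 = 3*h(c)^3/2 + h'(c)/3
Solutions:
 h(c) = -sqrt(-1/(C1 - 9*c))
 h(c) = sqrt(-1/(C1 - 9*c))


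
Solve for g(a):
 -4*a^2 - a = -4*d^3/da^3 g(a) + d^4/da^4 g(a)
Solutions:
 g(a) = C1 + C2*a + C3*a^2 + C4*exp(4*a) + a^5/60 + a^4/32 + a^3/32


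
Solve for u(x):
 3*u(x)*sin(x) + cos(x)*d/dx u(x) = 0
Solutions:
 u(x) = C1*cos(x)^3


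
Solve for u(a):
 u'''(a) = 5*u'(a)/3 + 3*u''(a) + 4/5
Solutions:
 u(a) = C1 + C2*exp(a*(9 - sqrt(141))/6) + C3*exp(a*(9 + sqrt(141))/6) - 12*a/25


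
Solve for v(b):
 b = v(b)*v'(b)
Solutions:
 v(b) = -sqrt(C1 + b^2)
 v(b) = sqrt(C1 + b^2)


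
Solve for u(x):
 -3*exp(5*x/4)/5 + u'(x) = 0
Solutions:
 u(x) = C1 + 12*exp(5*x/4)/25


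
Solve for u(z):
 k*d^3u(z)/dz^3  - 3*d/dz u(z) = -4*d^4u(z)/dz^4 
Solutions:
 u(z) = C1 + C2*exp(-z*(k^2/(k^3 + sqrt(-k^6 + (k^3 - 648)^2) - 648)^(1/3) + k + (k^3 + sqrt(-k^6 + (k^3 - 648)^2) - 648)^(1/3))/12) + C3*exp(z*(-4*k^2/((-1 + sqrt(3)*I)*(k^3 + sqrt(-k^6 + (k^3 - 648)^2) - 648)^(1/3)) - 2*k + (k^3 + sqrt(-k^6 + (k^3 - 648)^2) - 648)^(1/3) - sqrt(3)*I*(k^3 + sqrt(-k^6 + (k^3 - 648)^2) - 648)^(1/3))/24) + C4*exp(z*(4*k^2/((1 + sqrt(3)*I)*(k^3 + sqrt(-k^6 + (k^3 - 648)^2) - 648)^(1/3)) - 2*k + (k^3 + sqrt(-k^6 + (k^3 - 648)^2) - 648)^(1/3) + sqrt(3)*I*(k^3 + sqrt(-k^6 + (k^3 - 648)^2) - 648)^(1/3))/24)


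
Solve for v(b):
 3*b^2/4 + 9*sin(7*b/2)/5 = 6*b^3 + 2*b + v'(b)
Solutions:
 v(b) = C1 - 3*b^4/2 + b^3/4 - b^2 - 18*cos(7*b/2)/35


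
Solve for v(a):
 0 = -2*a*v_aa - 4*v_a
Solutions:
 v(a) = C1 + C2/a


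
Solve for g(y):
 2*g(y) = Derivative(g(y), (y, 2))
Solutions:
 g(y) = C1*exp(-sqrt(2)*y) + C2*exp(sqrt(2)*y)


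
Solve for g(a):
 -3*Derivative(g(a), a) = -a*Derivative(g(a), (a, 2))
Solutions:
 g(a) = C1 + C2*a^4


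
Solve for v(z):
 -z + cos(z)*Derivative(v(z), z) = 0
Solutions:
 v(z) = C1 + Integral(z/cos(z), z)


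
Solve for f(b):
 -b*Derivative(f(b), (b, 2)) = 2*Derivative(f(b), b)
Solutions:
 f(b) = C1 + C2/b


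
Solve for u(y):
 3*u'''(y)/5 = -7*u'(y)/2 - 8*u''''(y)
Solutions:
 u(y) = C1 + C2*exp(y*(-2 + (20*sqrt(490070) + 14001)^(-1/3) + (20*sqrt(490070) + 14001)^(1/3))/80)*sin(sqrt(3)*y*(-(20*sqrt(490070) + 14001)^(1/3) + (20*sqrt(490070) + 14001)^(-1/3))/80) + C3*exp(y*(-2 + (20*sqrt(490070) + 14001)^(-1/3) + (20*sqrt(490070) + 14001)^(1/3))/80)*cos(sqrt(3)*y*(-(20*sqrt(490070) + 14001)^(1/3) + (20*sqrt(490070) + 14001)^(-1/3))/80) + C4*exp(-y*((20*sqrt(490070) + 14001)^(-1/3) + 1 + (20*sqrt(490070) + 14001)^(1/3))/40)


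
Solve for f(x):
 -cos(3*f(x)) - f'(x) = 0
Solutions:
 f(x) = -asin((C1 + exp(6*x))/(C1 - exp(6*x)))/3 + pi/3
 f(x) = asin((C1 + exp(6*x))/(C1 - exp(6*x)))/3


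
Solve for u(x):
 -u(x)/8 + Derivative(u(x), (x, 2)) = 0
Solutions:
 u(x) = C1*exp(-sqrt(2)*x/4) + C2*exp(sqrt(2)*x/4)


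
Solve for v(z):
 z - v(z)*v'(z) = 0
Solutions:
 v(z) = -sqrt(C1 + z^2)
 v(z) = sqrt(C1 + z^2)


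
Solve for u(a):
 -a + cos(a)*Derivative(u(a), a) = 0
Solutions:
 u(a) = C1 + Integral(a/cos(a), a)


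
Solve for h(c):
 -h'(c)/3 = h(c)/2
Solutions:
 h(c) = C1*exp(-3*c/2)


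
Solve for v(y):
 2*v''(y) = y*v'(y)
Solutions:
 v(y) = C1 + C2*erfi(y/2)


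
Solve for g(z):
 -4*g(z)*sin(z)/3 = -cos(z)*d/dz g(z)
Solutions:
 g(z) = C1/cos(z)^(4/3)


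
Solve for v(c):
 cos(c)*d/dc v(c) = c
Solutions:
 v(c) = C1 + Integral(c/cos(c), c)


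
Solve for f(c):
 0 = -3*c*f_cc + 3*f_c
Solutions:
 f(c) = C1 + C2*c^2


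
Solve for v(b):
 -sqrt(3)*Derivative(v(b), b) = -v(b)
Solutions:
 v(b) = C1*exp(sqrt(3)*b/3)


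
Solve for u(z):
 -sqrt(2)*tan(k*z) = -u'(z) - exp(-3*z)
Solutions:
 u(z) = C1 - Piecewise((-exp(-3*z)/3 - sqrt(2)*log(tan(k*z)^2 + 1)/(2*k), Ne(k, 0)), (-exp(-3*z)/3, True))


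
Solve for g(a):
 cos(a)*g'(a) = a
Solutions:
 g(a) = C1 + Integral(a/cos(a), a)


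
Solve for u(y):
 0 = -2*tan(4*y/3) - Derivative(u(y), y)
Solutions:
 u(y) = C1 + 3*log(cos(4*y/3))/2


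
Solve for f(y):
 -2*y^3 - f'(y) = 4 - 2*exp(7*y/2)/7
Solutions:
 f(y) = C1 - y^4/2 - 4*y + 4*exp(7*y/2)/49


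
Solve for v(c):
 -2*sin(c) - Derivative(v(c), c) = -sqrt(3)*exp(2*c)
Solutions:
 v(c) = C1 + sqrt(3)*exp(2*c)/2 + 2*cos(c)


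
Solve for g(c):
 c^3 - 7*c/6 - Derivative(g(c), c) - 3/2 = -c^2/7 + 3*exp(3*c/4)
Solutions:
 g(c) = C1 + c^4/4 + c^3/21 - 7*c^2/12 - 3*c/2 - 4*exp(3*c/4)


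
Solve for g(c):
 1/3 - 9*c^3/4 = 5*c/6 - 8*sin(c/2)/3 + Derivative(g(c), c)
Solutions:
 g(c) = C1 - 9*c^4/16 - 5*c^2/12 + c/3 - 16*cos(c/2)/3


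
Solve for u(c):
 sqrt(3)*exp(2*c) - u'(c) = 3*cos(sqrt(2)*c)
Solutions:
 u(c) = C1 + sqrt(3)*exp(2*c)/2 - 3*sqrt(2)*sin(sqrt(2)*c)/2


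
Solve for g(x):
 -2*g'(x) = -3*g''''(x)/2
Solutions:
 g(x) = C1 + C4*exp(6^(2/3)*x/3) + (C2*sin(2^(2/3)*3^(1/6)*x/2) + C3*cos(2^(2/3)*3^(1/6)*x/2))*exp(-6^(2/3)*x/6)


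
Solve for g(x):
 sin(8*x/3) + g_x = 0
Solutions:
 g(x) = C1 + 3*cos(8*x/3)/8


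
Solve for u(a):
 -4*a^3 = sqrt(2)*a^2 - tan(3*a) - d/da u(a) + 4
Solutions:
 u(a) = C1 + a^4 + sqrt(2)*a^3/3 + 4*a + log(cos(3*a))/3


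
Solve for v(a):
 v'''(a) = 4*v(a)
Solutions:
 v(a) = C3*exp(2^(2/3)*a) + (C1*sin(2^(2/3)*sqrt(3)*a/2) + C2*cos(2^(2/3)*sqrt(3)*a/2))*exp(-2^(2/3)*a/2)


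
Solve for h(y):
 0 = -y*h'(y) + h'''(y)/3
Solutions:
 h(y) = C1 + Integral(C2*airyai(3^(1/3)*y) + C3*airybi(3^(1/3)*y), y)


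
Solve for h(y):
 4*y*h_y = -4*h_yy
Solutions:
 h(y) = C1 + C2*erf(sqrt(2)*y/2)


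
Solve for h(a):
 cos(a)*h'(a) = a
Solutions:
 h(a) = C1 + Integral(a/cos(a), a)


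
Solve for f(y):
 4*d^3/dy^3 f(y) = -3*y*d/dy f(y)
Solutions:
 f(y) = C1 + Integral(C2*airyai(-6^(1/3)*y/2) + C3*airybi(-6^(1/3)*y/2), y)


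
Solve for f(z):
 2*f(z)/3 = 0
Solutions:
 f(z) = 0


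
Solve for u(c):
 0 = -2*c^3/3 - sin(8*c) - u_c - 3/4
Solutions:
 u(c) = C1 - c^4/6 - 3*c/4 + cos(8*c)/8


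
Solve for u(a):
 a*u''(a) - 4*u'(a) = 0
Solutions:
 u(a) = C1 + C2*a^5


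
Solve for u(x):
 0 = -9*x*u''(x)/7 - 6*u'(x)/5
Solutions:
 u(x) = C1 + C2*x^(1/15)


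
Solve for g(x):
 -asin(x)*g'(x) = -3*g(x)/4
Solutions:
 g(x) = C1*exp(3*Integral(1/asin(x), x)/4)


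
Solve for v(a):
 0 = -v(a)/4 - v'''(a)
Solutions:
 v(a) = C3*exp(-2^(1/3)*a/2) + (C1*sin(2^(1/3)*sqrt(3)*a/4) + C2*cos(2^(1/3)*sqrt(3)*a/4))*exp(2^(1/3)*a/4)


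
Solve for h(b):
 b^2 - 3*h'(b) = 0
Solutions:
 h(b) = C1 + b^3/9


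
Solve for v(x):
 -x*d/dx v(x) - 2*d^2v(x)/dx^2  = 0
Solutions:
 v(x) = C1 + C2*erf(x/2)


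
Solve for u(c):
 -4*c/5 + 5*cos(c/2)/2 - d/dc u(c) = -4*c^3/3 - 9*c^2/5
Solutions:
 u(c) = C1 + c^4/3 + 3*c^3/5 - 2*c^2/5 + 5*sin(c/2)


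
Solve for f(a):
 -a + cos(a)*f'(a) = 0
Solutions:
 f(a) = C1 + Integral(a/cos(a), a)


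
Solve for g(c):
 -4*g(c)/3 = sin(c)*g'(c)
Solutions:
 g(c) = C1*(cos(c) + 1)^(2/3)/(cos(c) - 1)^(2/3)


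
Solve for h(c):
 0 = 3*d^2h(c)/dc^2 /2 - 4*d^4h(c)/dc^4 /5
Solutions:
 h(c) = C1 + C2*c + C3*exp(-sqrt(30)*c/4) + C4*exp(sqrt(30)*c/4)


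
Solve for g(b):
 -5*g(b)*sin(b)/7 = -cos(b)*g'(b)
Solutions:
 g(b) = C1/cos(b)^(5/7)


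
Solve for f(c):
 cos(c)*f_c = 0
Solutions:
 f(c) = C1


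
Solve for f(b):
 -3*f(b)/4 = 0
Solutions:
 f(b) = 0


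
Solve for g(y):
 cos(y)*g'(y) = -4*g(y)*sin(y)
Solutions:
 g(y) = C1*cos(y)^4


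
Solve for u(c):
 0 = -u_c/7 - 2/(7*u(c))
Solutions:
 u(c) = -sqrt(C1 - 4*c)
 u(c) = sqrt(C1 - 4*c)


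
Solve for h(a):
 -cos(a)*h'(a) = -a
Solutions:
 h(a) = C1 + Integral(a/cos(a), a)


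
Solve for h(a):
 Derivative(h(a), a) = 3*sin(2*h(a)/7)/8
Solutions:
 -3*a/8 + 7*log(cos(2*h(a)/7) - 1)/4 - 7*log(cos(2*h(a)/7) + 1)/4 = C1


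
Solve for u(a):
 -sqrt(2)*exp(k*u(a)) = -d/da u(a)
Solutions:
 u(a) = Piecewise((log(-1/(C1*k + sqrt(2)*a*k))/k, Ne(k, 0)), (nan, True))
 u(a) = Piecewise((C1 + sqrt(2)*a, Eq(k, 0)), (nan, True))


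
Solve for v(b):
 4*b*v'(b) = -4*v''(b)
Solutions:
 v(b) = C1 + C2*erf(sqrt(2)*b/2)


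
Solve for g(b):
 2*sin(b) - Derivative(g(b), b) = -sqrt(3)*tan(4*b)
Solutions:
 g(b) = C1 - sqrt(3)*log(cos(4*b))/4 - 2*cos(b)


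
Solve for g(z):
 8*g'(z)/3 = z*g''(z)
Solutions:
 g(z) = C1 + C2*z^(11/3)


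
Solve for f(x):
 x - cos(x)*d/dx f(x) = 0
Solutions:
 f(x) = C1 + Integral(x/cos(x), x)


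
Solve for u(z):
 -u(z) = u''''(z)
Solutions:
 u(z) = (C1*sin(sqrt(2)*z/2) + C2*cos(sqrt(2)*z/2))*exp(-sqrt(2)*z/2) + (C3*sin(sqrt(2)*z/2) + C4*cos(sqrt(2)*z/2))*exp(sqrt(2)*z/2)


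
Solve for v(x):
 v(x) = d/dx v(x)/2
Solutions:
 v(x) = C1*exp(2*x)


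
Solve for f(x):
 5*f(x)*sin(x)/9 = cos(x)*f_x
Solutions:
 f(x) = C1/cos(x)^(5/9)


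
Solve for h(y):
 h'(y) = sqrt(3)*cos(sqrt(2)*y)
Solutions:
 h(y) = C1 + sqrt(6)*sin(sqrt(2)*y)/2


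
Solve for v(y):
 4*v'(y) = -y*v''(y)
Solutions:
 v(y) = C1 + C2/y^3


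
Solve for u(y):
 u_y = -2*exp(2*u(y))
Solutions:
 u(y) = log(-sqrt(-1/(C1 - 2*y))) - log(2)/2
 u(y) = log(-1/(C1 - 2*y))/2 - log(2)/2


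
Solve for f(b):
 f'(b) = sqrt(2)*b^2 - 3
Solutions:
 f(b) = C1 + sqrt(2)*b^3/3 - 3*b


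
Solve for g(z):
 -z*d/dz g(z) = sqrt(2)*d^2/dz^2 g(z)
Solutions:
 g(z) = C1 + C2*erf(2^(1/4)*z/2)


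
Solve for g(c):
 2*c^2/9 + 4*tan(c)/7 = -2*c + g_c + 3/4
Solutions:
 g(c) = C1 + 2*c^3/27 + c^2 - 3*c/4 - 4*log(cos(c))/7


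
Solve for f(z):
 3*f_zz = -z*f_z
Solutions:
 f(z) = C1 + C2*erf(sqrt(6)*z/6)


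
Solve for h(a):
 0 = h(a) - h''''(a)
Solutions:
 h(a) = C1*exp(-a) + C2*exp(a) + C3*sin(a) + C4*cos(a)


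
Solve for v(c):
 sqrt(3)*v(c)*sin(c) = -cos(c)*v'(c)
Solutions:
 v(c) = C1*cos(c)^(sqrt(3))


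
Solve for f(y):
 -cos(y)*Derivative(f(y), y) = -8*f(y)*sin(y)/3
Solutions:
 f(y) = C1/cos(y)^(8/3)


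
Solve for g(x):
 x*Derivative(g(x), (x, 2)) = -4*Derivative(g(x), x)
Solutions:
 g(x) = C1 + C2/x^3


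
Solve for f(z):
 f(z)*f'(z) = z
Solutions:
 f(z) = -sqrt(C1 + z^2)
 f(z) = sqrt(C1 + z^2)


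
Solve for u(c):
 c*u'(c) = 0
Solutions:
 u(c) = C1


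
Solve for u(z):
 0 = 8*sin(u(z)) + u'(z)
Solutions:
 u(z) = -acos((-C1 - exp(16*z))/(C1 - exp(16*z))) + 2*pi
 u(z) = acos((-C1 - exp(16*z))/(C1 - exp(16*z)))


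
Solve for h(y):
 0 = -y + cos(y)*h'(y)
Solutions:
 h(y) = C1 + Integral(y/cos(y), y)


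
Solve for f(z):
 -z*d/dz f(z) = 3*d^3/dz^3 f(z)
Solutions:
 f(z) = C1 + Integral(C2*airyai(-3^(2/3)*z/3) + C3*airybi(-3^(2/3)*z/3), z)


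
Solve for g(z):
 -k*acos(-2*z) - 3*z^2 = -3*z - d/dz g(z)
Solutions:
 g(z) = C1 + k*(z*acos(-2*z) + sqrt(1 - 4*z^2)/2) + z^3 - 3*z^2/2


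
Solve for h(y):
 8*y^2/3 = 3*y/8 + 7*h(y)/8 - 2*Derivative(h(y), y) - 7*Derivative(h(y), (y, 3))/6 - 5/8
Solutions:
 h(y) = C1*exp(7^(1/3)*y*(-(147 + sqrt(50281))^(1/3) + 16*7^(1/3)/(147 + sqrt(50281))^(1/3))/28)*sin(sqrt(3)*7^(1/3)*y*(16*7^(1/3)/(147 + sqrt(50281))^(1/3) + (147 + sqrt(50281))^(1/3))/28) + C2*exp(7^(1/3)*y*(-(147 + sqrt(50281))^(1/3) + 16*7^(1/3)/(147 + sqrt(50281))^(1/3))/28)*cos(sqrt(3)*7^(1/3)*y*(16*7^(1/3)/(147 + sqrt(50281))^(1/3) + (147 + sqrt(50281))^(1/3))/28) + C3*exp(-7^(1/3)*y*(-(147 + sqrt(50281))^(1/3) + 16*7^(1/3)/(147 + sqrt(50281))^(1/3))/14) + 64*y^2/21 + 1985*y/147 + 32495/1029


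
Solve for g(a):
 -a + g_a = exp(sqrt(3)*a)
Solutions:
 g(a) = C1 + a^2/2 + sqrt(3)*exp(sqrt(3)*a)/3


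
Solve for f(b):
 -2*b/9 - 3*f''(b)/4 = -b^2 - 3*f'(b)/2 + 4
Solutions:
 f(b) = C1 + C2*exp(2*b) - 2*b^3/9 - 7*b^2/27 + 65*b/27


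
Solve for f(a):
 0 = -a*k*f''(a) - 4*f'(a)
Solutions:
 f(a) = C1 + a^(((re(k) - 4)*re(k) + im(k)^2)/(re(k)^2 + im(k)^2))*(C2*sin(4*log(a)*Abs(im(k))/(re(k)^2 + im(k)^2)) + C3*cos(4*log(a)*im(k)/(re(k)^2 + im(k)^2)))


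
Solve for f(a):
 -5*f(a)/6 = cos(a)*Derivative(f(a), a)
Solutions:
 f(a) = C1*(sin(a) - 1)^(5/12)/(sin(a) + 1)^(5/12)


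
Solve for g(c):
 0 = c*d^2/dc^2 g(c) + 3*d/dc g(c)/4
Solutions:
 g(c) = C1 + C2*c^(1/4)


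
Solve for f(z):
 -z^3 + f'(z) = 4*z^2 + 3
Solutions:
 f(z) = C1 + z^4/4 + 4*z^3/3 + 3*z


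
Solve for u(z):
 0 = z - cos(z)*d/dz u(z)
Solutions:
 u(z) = C1 + Integral(z/cos(z), z)


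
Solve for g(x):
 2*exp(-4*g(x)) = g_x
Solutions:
 g(x) = log(-I*(C1 + 8*x)^(1/4))
 g(x) = log(I*(C1 + 8*x)^(1/4))
 g(x) = log(-(C1 + 8*x)^(1/4))
 g(x) = log(C1 + 8*x)/4


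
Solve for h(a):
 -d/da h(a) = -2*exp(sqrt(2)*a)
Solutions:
 h(a) = C1 + sqrt(2)*exp(sqrt(2)*a)


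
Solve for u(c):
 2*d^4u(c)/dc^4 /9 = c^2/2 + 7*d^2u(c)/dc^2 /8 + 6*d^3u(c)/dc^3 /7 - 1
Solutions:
 u(c) = C1 + C2*c + C3*exp(3*c*(18 - sqrt(667))/28) + C4*exp(3*c*(18 + sqrt(667))/28) - c^4/21 + 64*c^3/343 - 18460*c^2/151263


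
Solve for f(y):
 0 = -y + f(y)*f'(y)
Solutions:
 f(y) = -sqrt(C1 + y^2)
 f(y) = sqrt(C1 + y^2)


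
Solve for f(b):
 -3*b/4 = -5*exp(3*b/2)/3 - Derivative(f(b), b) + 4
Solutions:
 f(b) = C1 + 3*b^2/8 + 4*b - 10*exp(3*b/2)/9


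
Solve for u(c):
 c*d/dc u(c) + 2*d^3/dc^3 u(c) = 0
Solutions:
 u(c) = C1 + Integral(C2*airyai(-2^(2/3)*c/2) + C3*airybi(-2^(2/3)*c/2), c)


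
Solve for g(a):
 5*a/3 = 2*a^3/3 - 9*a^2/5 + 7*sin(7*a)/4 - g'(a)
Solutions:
 g(a) = C1 + a^4/6 - 3*a^3/5 - 5*a^2/6 - cos(7*a)/4


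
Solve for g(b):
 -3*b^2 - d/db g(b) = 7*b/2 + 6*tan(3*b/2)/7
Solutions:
 g(b) = C1 - b^3 - 7*b^2/4 + 4*log(cos(3*b/2))/7


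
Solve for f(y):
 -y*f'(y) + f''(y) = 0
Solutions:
 f(y) = C1 + C2*erfi(sqrt(2)*y/2)


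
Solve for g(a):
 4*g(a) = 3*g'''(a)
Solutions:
 g(a) = C3*exp(6^(2/3)*a/3) + (C1*sin(2^(2/3)*3^(1/6)*a/2) + C2*cos(2^(2/3)*3^(1/6)*a/2))*exp(-6^(2/3)*a/6)


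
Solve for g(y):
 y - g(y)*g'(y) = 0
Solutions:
 g(y) = -sqrt(C1 + y^2)
 g(y) = sqrt(C1 + y^2)


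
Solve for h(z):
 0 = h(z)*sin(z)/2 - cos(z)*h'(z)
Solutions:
 h(z) = C1/sqrt(cos(z))


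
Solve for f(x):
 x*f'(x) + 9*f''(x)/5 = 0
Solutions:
 f(x) = C1 + C2*erf(sqrt(10)*x/6)


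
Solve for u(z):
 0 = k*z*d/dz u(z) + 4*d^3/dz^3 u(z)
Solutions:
 u(z) = C1 + Integral(C2*airyai(2^(1/3)*z*(-k)^(1/3)/2) + C3*airybi(2^(1/3)*z*(-k)^(1/3)/2), z)


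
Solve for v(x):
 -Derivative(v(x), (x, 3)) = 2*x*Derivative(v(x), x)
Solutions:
 v(x) = C1 + Integral(C2*airyai(-2^(1/3)*x) + C3*airybi(-2^(1/3)*x), x)


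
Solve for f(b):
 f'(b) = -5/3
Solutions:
 f(b) = C1 - 5*b/3


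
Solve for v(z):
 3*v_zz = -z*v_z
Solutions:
 v(z) = C1 + C2*erf(sqrt(6)*z/6)


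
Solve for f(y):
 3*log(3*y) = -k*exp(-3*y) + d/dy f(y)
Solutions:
 f(y) = C1 - k*exp(-3*y)/3 + 3*y*log(y) + 3*y*(-1 + log(3))


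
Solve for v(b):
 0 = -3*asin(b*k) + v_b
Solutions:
 v(b) = C1 + 3*Piecewise((b*asin(b*k) + sqrt(-b^2*k^2 + 1)/k, Ne(k, 0)), (0, True))


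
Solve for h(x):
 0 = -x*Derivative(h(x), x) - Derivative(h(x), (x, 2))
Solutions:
 h(x) = C1 + C2*erf(sqrt(2)*x/2)


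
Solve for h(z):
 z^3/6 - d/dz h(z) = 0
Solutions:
 h(z) = C1 + z^4/24


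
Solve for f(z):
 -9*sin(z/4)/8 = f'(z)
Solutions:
 f(z) = C1 + 9*cos(z/4)/2


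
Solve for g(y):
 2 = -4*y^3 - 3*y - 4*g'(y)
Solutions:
 g(y) = C1 - y^4/4 - 3*y^2/8 - y/2


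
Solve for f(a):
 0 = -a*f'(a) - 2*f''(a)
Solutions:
 f(a) = C1 + C2*erf(a/2)


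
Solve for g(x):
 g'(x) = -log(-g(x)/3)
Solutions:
 Integral(1/(log(-_y) - log(3)), (_y, g(x))) = C1 - x


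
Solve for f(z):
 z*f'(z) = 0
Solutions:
 f(z) = C1


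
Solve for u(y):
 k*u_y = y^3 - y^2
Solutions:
 u(y) = C1 + y^4/(4*k) - y^3/(3*k)


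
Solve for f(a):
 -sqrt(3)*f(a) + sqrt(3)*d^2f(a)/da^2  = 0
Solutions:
 f(a) = C1*exp(-a) + C2*exp(a)


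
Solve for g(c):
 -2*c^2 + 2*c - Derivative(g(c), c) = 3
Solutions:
 g(c) = C1 - 2*c^3/3 + c^2 - 3*c


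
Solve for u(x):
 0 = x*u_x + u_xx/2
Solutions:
 u(x) = C1 + C2*erf(x)


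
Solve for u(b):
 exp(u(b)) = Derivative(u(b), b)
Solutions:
 u(b) = log(-1/(C1 + b))


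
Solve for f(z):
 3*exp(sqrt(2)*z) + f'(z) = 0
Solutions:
 f(z) = C1 - 3*sqrt(2)*exp(sqrt(2)*z)/2


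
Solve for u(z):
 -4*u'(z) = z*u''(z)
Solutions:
 u(z) = C1 + C2/z^3


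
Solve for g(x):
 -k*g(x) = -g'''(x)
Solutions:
 g(x) = C1*exp(k^(1/3)*x) + C2*exp(k^(1/3)*x*(-1 + sqrt(3)*I)/2) + C3*exp(-k^(1/3)*x*(1 + sqrt(3)*I)/2)


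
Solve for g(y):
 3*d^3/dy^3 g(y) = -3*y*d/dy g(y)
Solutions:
 g(y) = C1 + Integral(C2*airyai(-y) + C3*airybi(-y), y)


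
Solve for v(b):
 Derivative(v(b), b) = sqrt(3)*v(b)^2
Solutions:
 v(b) = -1/(C1 + sqrt(3)*b)


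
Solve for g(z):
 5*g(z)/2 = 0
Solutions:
 g(z) = 0


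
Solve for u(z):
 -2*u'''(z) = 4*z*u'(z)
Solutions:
 u(z) = C1 + Integral(C2*airyai(-2^(1/3)*z) + C3*airybi(-2^(1/3)*z), z)


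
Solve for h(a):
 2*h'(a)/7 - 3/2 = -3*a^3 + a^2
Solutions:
 h(a) = C1 - 21*a^4/8 + 7*a^3/6 + 21*a/4


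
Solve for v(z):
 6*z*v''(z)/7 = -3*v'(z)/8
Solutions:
 v(z) = C1 + C2*z^(9/16)


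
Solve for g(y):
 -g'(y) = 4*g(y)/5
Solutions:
 g(y) = C1*exp(-4*y/5)


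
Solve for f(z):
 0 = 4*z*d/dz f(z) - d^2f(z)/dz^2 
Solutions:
 f(z) = C1 + C2*erfi(sqrt(2)*z)


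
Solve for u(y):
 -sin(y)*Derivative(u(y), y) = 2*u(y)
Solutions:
 u(y) = C1*(cos(y) + 1)/(cos(y) - 1)


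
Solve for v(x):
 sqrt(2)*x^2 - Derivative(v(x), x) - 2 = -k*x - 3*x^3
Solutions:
 v(x) = C1 + k*x^2/2 + 3*x^4/4 + sqrt(2)*x^3/3 - 2*x


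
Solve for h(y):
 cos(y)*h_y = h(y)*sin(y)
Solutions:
 h(y) = C1/cos(y)


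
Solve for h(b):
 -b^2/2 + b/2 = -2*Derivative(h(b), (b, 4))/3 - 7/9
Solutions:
 h(b) = C1 + C2*b + C3*b^2 + C4*b^3 + b^6/480 - b^5/160 - 7*b^4/144


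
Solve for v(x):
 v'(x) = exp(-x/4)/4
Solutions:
 v(x) = C1 - 1/exp(x)^(1/4)


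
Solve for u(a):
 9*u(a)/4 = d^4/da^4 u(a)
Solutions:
 u(a) = C1*exp(-sqrt(6)*a/2) + C2*exp(sqrt(6)*a/2) + C3*sin(sqrt(6)*a/2) + C4*cos(sqrt(6)*a/2)


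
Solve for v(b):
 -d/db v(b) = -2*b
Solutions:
 v(b) = C1 + b^2


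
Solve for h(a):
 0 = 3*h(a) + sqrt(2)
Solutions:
 h(a) = -sqrt(2)/3


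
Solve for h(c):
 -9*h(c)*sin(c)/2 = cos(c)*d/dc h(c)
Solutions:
 h(c) = C1*cos(c)^(9/2)


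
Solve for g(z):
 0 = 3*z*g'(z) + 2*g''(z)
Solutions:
 g(z) = C1 + C2*erf(sqrt(3)*z/2)


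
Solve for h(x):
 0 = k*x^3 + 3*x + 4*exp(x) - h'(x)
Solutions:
 h(x) = C1 + k*x^4/4 + 3*x^2/2 + 4*exp(x)


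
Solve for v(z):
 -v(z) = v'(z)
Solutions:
 v(z) = C1*exp(-z)


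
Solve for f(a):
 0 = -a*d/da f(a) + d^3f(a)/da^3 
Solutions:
 f(a) = C1 + Integral(C2*airyai(a) + C3*airybi(a), a)


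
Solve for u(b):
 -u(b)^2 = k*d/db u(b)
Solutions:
 u(b) = k/(C1*k + b)


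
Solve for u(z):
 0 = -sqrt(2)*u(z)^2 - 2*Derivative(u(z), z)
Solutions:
 u(z) = 2/(C1 + sqrt(2)*z)


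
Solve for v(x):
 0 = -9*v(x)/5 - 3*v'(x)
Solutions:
 v(x) = C1*exp(-3*x/5)


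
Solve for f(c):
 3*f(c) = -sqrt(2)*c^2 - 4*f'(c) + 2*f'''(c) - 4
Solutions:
 f(c) = C1*exp(-6^(1/3)*c*(4*6^(1/3)/(sqrt(345) + 27)^(1/3) + (sqrt(345) + 27)^(1/3))/12)*sin(2^(1/3)*3^(1/6)*c*(-3^(2/3)*(sqrt(345) + 27)^(1/3)/12 + 2^(1/3)/(sqrt(345) + 27)^(1/3))) + C2*exp(-6^(1/3)*c*(4*6^(1/3)/(sqrt(345) + 27)^(1/3) + (sqrt(345) + 27)^(1/3))/12)*cos(2^(1/3)*3^(1/6)*c*(-3^(2/3)*(sqrt(345) + 27)^(1/3)/12 + 2^(1/3)/(sqrt(345) + 27)^(1/3))) + C3*exp(6^(1/3)*c*(4*6^(1/3)/(sqrt(345) + 27)^(1/3) + (sqrt(345) + 27)^(1/3))/6) - sqrt(2)*c^2/3 + 8*sqrt(2)*c/9 - 32*sqrt(2)/27 - 4/3


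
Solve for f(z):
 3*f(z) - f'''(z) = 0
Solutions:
 f(z) = C3*exp(3^(1/3)*z) + (C1*sin(3^(5/6)*z/2) + C2*cos(3^(5/6)*z/2))*exp(-3^(1/3)*z/2)


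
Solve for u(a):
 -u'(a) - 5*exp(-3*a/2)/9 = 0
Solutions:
 u(a) = C1 + 10*exp(-3*a/2)/27


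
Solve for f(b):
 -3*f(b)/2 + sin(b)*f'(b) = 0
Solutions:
 f(b) = C1*(cos(b) - 1)^(3/4)/(cos(b) + 1)^(3/4)


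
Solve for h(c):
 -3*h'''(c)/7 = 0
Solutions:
 h(c) = C1 + C2*c + C3*c^2


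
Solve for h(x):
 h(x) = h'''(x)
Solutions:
 h(x) = C3*exp(x) + (C1*sin(sqrt(3)*x/2) + C2*cos(sqrt(3)*x/2))*exp(-x/2)


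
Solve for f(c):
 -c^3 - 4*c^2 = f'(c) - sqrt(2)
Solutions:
 f(c) = C1 - c^4/4 - 4*c^3/3 + sqrt(2)*c


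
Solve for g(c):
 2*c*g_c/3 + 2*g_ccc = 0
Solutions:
 g(c) = C1 + Integral(C2*airyai(-3^(2/3)*c/3) + C3*airybi(-3^(2/3)*c/3), c)


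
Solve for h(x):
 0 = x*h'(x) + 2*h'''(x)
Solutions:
 h(x) = C1 + Integral(C2*airyai(-2^(2/3)*x/2) + C3*airybi(-2^(2/3)*x/2), x)


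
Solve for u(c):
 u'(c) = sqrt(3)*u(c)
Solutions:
 u(c) = C1*exp(sqrt(3)*c)


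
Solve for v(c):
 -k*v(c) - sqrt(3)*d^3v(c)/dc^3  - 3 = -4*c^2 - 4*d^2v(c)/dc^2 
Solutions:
 v(c) = C1*exp(c*(2^(2/3)*sqrt(3)*(81*k + sqrt((81*k - 128)^2 - 16384) - 128)^(1/3) - 3*2^(2/3)*I*(81*k + sqrt((81*k - 128)^2 - 16384) - 128)^(1/3) + 16*sqrt(3) - 384*2^(1/3)/((-sqrt(3) + 3*I)*(81*k + sqrt((81*k - 128)^2 - 16384) - 128)^(1/3)))/36) + C2*exp(c*(2^(2/3)*sqrt(3)*(81*k + sqrt((81*k - 128)^2 - 16384) - 128)^(1/3) + 3*2^(2/3)*I*(81*k + sqrt((81*k - 128)^2 - 16384) - 128)^(1/3) + 16*sqrt(3) + 384*2^(1/3)/((sqrt(3) + 3*I)*(81*k + sqrt((81*k - 128)^2 - 16384) - 128)^(1/3)))/36) + C3*exp(sqrt(3)*c*(-2^(2/3)*(81*k + sqrt((81*k - 128)^2 - 16384) - 128)^(1/3) + 8 - 32*2^(1/3)/(81*k + sqrt((81*k - 128)^2 - 16384) - 128)^(1/3))/18) + 4*c^2/k - 3/k + 32/k^2


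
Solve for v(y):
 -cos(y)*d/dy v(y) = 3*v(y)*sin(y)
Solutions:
 v(y) = C1*cos(y)^3


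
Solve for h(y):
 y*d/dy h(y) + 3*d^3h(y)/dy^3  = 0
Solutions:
 h(y) = C1 + Integral(C2*airyai(-3^(2/3)*y/3) + C3*airybi(-3^(2/3)*y/3), y)


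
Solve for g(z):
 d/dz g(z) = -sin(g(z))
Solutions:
 g(z) = -acos((-C1 - exp(2*z))/(C1 - exp(2*z))) + 2*pi
 g(z) = acos((-C1 - exp(2*z))/(C1 - exp(2*z)))


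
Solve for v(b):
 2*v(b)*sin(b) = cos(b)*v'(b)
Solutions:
 v(b) = C1/cos(b)^2


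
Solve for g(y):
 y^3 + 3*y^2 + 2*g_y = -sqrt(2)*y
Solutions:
 g(y) = C1 - y^4/8 - y^3/2 - sqrt(2)*y^2/4


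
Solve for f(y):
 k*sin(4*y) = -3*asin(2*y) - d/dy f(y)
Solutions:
 f(y) = C1 + k*cos(4*y)/4 - 3*y*asin(2*y) - 3*sqrt(1 - 4*y^2)/2


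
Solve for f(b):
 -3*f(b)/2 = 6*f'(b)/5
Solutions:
 f(b) = C1*exp(-5*b/4)


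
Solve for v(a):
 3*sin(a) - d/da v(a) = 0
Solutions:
 v(a) = C1 - 3*cos(a)


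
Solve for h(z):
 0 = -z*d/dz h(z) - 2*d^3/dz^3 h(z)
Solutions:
 h(z) = C1 + Integral(C2*airyai(-2^(2/3)*z/2) + C3*airybi(-2^(2/3)*z/2), z)


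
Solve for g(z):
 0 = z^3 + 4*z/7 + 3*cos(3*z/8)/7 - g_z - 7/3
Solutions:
 g(z) = C1 + z^4/4 + 2*z^2/7 - 7*z/3 + 8*sin(3*z/8)/7


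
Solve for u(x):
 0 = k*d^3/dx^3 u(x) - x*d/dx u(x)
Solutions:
 u(x) = C1 + Integral(C2*airyai(x*(1/k)^(1/3)) + C3*airybi(x*(1/k)^(1/3)), x)


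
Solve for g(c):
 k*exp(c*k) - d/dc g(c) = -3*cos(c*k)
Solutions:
 g(c) = C1 + exp(c*k) + 3*sin(c*k)/k


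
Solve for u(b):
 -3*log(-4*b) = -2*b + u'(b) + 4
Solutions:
 u(b) = C1 + b^2 - 3*b*log(-b) + b*(-6*log(2) - 1)


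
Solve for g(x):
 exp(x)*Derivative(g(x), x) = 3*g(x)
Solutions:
 g(x) = C1*exp(-3*exp(-x))


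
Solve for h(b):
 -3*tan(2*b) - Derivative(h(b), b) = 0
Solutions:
 h(b) = C1 + 3*log(cos(2*b))/2


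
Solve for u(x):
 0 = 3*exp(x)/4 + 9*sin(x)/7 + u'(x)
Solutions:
 u(x) = C1 - 3*exp(x)/4 + 9*cos(x)/7


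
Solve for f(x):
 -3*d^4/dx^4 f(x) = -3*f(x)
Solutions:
 f(x) = C1*exp(-x) + C2*exp(x) + C3*sin(x) + C4*cos(x)


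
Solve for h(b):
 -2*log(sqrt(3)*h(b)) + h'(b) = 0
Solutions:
 -Integral(1/(2*log(_y) + log(3)), (_y, h(b))) = C1 - b


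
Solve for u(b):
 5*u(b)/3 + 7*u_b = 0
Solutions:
 u(b) = C1*exp(-5*b/21)


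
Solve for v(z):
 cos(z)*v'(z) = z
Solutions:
 v(z) = C1 + Integral(z/cos(z), z)


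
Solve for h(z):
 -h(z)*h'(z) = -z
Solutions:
 h(z) = -sqrt(C1 + z^2)
 h(z) = sqrt(C1 + z^2)


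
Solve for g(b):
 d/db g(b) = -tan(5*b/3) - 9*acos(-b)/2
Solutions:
 g(b) = C1 - 9*b*acos(-b)/2 - 9*sqrt(1 - b^2)/2 + 3*log(cos(5*b/3))/5


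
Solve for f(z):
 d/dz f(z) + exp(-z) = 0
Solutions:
 f(z) = C1 + exp(-z)


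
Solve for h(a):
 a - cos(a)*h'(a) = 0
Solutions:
 h(a) = C1 + Integral(a/cos(a), a)


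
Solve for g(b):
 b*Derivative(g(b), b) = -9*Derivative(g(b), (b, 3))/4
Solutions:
 g(b) = C1 + Integral(C2*airyai(-2^(2/3)*3^(1/3)*b/3) + C3*airybi(-2^(2/3)*3^(1/3)*b/3), b)


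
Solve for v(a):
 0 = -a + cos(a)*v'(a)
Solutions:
 v(a) = C1 + Integral(a/cos(a), a)


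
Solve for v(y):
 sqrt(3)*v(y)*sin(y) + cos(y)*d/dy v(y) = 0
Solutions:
 v(y) = C1*cos(y)^(sqrt(3))


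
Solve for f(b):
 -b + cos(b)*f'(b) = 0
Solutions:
 f(b) = C1 + Integral(b/cos(b), b)


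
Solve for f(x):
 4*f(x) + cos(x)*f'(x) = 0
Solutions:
 f(x) = C1*(sin(x)^2 - 2*sin(x) + 1)/(sin(x)^2 + 2*sin(x) + 1)


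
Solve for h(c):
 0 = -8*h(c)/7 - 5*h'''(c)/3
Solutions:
 h(c) = C3*exp(-2*3^(1/3)*35^(2/3)*c/35) + (C1*sin(3^(5/6)*35^(2/3)*c/35) + C2*cos(3^(5/6)*35^(2/3)*c/35))*exp(3^(1/3)*35^(2/3)*c/35)


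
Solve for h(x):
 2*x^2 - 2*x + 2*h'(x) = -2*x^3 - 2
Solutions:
 h(x) = C1 - x^4/4 - x^3/3 + x^2/2 - x


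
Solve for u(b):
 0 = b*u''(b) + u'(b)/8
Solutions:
 u(b) = C1 + C2*b^(7/8)


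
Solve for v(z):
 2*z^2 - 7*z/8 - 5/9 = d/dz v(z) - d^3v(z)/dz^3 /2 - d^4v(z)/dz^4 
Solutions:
 v(z) = C1 + C2*exp(-z*((6*sqrt(318) + 107)^(-1/3) + 2 + (6*sqrt(318) + 107)^(1/3))/12)*sin(sqrt(3)*z*(-(6*sqrt(318) + 107)^(1/3) + (6*sqrt(318) + 107)^(-1/3))/12) + C3*exp(-z*((6*sqrt(318) + 107)^(-1/3) + 2 + (6*sqrt(318) + 107)^(1/3))/12)*cos(sqrt(3)*z*(-(6*sqrt(318) + 107)^(1/3) + (6*sqrt(318) + 107)^(-1/3))/12) + C4*exp(z*(-1 + (6*sqrt(318) + 107)^(-1/3) + (6*sqrt(318) + 107)^(1/3))/6) + 2*z^3/3 - 7*z^2/16 + 13*z/9


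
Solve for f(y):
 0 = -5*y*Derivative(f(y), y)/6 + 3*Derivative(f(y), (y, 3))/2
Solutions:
 f(y) = C1 + Integral(C2*airyai(15^(1/3)*y/3) + C3*airybi(15^(1/3)*y/3), y)


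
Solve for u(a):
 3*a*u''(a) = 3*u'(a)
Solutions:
 u(a) = C1 + C2*a^2


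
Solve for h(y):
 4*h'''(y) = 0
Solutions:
 h(y) = C1 + C2*y + C3*y^2


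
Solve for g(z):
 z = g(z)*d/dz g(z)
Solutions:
 g(z) = -sqrt(C1 + z^2)
 g(z) = sqrt(C1 + z^2)


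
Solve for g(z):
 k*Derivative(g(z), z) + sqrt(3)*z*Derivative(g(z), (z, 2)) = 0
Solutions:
 g(z) = C1 + z^(-sqrt(3)*re(k)/3 + 1)*(C2*sin(sqrt(3)*log(z)*Abs(im(k))/3) + C3*cos(sqrt(3)*log(z)*im(k)/3))


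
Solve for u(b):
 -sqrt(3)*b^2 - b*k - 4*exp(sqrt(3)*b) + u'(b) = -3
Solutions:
 u(b) = C1 + sqrt(3)*b^3/3 + b^2*k/2 - 3*b + 4*sqrt(3)*exp(sqrt(3)*b)/3


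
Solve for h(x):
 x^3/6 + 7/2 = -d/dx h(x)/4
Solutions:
 h(x) = C1 - x^4/6 - 14*x


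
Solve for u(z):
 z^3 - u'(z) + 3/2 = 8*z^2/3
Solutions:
 u(z) = C1 + z^4/4 - 8*z^3/9 + 3*z/2


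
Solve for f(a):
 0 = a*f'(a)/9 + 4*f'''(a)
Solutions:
 f(a) = C1 + Integral(C2*airyai(-6^(1/3)*a/6) + C3*airybi(-6^(1/3)*a/6), a)


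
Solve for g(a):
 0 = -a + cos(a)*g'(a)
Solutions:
 g(a) = C1 + Integral(a/cos(a), a)


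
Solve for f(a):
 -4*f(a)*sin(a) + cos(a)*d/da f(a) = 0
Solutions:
 f(a) = C1/cos(a)^4


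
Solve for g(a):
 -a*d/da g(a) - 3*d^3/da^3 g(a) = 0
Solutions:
 g(a) = C1 + Integral(C2*airyai(-3^(2/3)*a/3) + C3*airybi(-3^(2/3)*a/3), a)


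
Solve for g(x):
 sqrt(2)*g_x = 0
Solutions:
 g(x) = C1


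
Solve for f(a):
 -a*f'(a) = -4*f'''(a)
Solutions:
 f(a) = C1 + Integral(C2*airyai(2^(1/3)*a/2) + C3*airybi(2^(1/3)*a/2), a)


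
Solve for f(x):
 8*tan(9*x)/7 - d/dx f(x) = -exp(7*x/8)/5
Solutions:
 f(x) = C1 + 8*exp(7*x/8)/35 - 8*log(cos(9*x))/63


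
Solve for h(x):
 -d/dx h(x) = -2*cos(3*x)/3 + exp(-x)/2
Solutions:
 h(x) = C1 + 2*sin(3*x)/9 + exp(-x)/2


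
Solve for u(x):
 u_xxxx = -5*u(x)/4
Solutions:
 u(x) = (C1*sin(5^(1/4)*x/2) + C2*cos(5^(1/4)*x/2))*exp(-5^(1/4)*x/2) + (C3*sin(5^(1/4)*x/2) + C4*cos(5^(1/4)*x/2))*exp(5^(1/4)*x/2)


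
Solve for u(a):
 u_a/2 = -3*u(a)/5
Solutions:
 u(a) = C1*exp(-6*a/5)


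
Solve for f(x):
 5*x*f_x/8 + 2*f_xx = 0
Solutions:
 f(x) = C1 + C2*erf(sqrt(10)*x/8)


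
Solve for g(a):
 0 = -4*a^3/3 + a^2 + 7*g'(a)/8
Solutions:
 g(a) = C1 + 8*a^4/21 - 8*a^3/21


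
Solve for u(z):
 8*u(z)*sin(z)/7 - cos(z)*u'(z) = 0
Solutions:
 u(z) = C1/cos(z)^(8/7)


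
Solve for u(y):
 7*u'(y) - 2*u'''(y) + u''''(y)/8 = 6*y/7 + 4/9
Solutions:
 u(y) = C1 + C2*exp(2*y) + C3*exp(y*(7 - sqrt(77))) + C4*exp(y*(7 + sqrt(77))) + 3*y^2/49 + 4*y/63


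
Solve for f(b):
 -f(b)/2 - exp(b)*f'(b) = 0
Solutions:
 f(b) = C1*exp(exp(-b)/2)


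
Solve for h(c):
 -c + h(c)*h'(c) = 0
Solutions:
 h(c) = -sqrt(C1 + c^2)
 h(c) = sqrt(C1 + c^2)


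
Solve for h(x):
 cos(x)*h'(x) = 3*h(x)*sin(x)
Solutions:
 h(x) = C1/cos(x)^3


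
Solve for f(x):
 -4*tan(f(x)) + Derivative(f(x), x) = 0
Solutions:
 f(x) = pi - asin(C1*exp(4*x))
 f(x) = asin(C1*exp(4*x))


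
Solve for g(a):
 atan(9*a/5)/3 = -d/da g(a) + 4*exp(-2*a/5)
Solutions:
 g(a) = C1 - a*atan(9*a/5)/3 + 5*log(81*a^2 + 25)/54 - 10*exp(-2*a/5)


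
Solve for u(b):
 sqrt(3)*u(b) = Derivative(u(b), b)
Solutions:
 u(b) = C1*exp(sqrt(3)*b)


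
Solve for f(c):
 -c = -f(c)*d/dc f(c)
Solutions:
 f(c) = -sqrt(C1 + c^2)
 f(c) = sqrt(C1 + c^2)


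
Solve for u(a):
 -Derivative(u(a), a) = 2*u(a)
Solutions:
 u(a) = C1*exp(-2*a)


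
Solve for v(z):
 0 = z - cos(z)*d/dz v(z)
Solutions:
 v(z) = C1 + Integral(z/cos(z), z)


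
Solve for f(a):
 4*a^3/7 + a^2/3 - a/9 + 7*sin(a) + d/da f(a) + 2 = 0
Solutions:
 f(a) = C1 - a^4/7 - a^3/9 + a^2/18 - 2*a + 7*cos(a)


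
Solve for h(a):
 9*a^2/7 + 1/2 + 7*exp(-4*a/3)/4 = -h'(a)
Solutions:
 h(a) = C1 - 3*a^3/7 - a/2 + 21*exp(-4*a/3)/16


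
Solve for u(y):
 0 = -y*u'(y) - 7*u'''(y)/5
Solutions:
 u(y) = C1 + Integral(C2*airyai(-5^(1/3)*7^(2/3)*y/7) + C3*airybi(-5^(1/3)*7^(2/3)*y/7), y)


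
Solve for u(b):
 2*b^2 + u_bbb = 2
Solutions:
 u(b) = C1 + C2*b + C3*b^2 - b^5/30 + b^3/3


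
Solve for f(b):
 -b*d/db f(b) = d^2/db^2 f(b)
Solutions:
 f(b) = C1 + C2*erf(sqrt(2)*b/2)


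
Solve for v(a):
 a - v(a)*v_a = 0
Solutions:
 v(a) = -sqrt(C1 + a^2)
 v(a) = sqrt(C1 + a^2)


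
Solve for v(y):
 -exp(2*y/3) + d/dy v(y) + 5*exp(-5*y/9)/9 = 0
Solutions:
 v(y) = C1 + 3*exp(2*y/3)/2 + exp(-5*y/9)


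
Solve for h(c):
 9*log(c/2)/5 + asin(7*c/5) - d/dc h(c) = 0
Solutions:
 h(c) = C1 + 9*c*log(c)/5 + c*asin(7*c/5) - 9*c/5 - 9*c*log(2)/5 + sqrt(25 - 49*c^2)/7


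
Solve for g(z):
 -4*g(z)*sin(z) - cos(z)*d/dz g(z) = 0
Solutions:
 g(z) = C1*cos(z)^4


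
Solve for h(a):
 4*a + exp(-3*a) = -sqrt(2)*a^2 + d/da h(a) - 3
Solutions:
 h(a) = C1 + sqrt(2)*a^3/3 + 2*a^2 + 3*a - exp(-3*a)/3


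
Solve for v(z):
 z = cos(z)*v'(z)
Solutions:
 v(z) = C1 + Integral(z/cos(z), z)


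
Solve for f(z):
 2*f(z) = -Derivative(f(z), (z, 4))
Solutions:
 f(z) = (C1*sin(2^(3/4)*z/2) + C2*cos(2^(3/4)*z/2))*exp(-2^(3/4)*z/2) + (C3*sin(2^(3/4)*z/2) + C4*cos(2^(3/4)*z/2))*exp(2^(3/4)*z/2)


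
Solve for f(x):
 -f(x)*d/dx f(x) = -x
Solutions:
 f(x) = -sqrt(C1 + x^2)
 f(x) = sqrt(C1 + x^2)


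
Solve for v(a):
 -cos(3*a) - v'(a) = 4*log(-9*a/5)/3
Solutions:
 v(a) = C1 - 4*a*log(-a)/3 - 3*a*log(3) + a*log(15)/3 + 4*a/3 + a*log(5) - sin(3*a)/3


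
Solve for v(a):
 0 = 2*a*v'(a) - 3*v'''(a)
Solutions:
 v(a) = C1 + Integral(C2*airyai(2^(1/3)*3^(2/3)*a/3) + C3*airybi(2^(1/3)*3^(2/3)*a/3), a)


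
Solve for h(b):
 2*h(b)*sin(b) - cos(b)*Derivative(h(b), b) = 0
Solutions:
 h(b) = C1/cos(b)^2


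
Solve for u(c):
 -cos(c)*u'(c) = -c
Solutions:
 u(c) = C1 + Integral(c/cos(c), c)


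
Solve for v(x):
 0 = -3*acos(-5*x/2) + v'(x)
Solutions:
 v(x) = C1 + 3*x*acos(-5*x/2) + 3*sqrt(4 - 25*x^2)/5


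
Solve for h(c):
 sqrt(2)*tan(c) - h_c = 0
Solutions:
 h(c) = C1 - sqrt(2)*log(cos(c))


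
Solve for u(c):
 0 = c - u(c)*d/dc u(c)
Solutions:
 u(c) = -sqrt(C1 + c^2)
 u(c) = sqrt(C1 + c^2)


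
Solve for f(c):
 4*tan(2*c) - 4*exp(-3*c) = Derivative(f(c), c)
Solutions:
 f(c) = C1 + log(tan(2*c)^2 + 1) + 4*exp(-3*c)/3


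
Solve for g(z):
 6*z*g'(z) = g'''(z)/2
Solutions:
 g(z) = C1 + Integral(C2*airyai(12^(1/3)*z) + C3*airybi(12^(1/3)*z), z)


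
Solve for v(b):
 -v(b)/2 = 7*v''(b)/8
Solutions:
 v(b) = C1*sin(2*sqrt(7)*b/7) + C2*cos(2*sqrt(7)*b/7)


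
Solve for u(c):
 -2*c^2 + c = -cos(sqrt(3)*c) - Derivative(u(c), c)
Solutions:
 u(c) = C1 + 2*c^3/3 - c^2/2 - sqrt(3)*sin(sqrt(3)*c)/3


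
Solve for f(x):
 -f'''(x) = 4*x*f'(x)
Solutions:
 f(x) = C1 + Integral(C2*airyai(-2^(2/3)*x) + C3*airybi(-2^(2/3)*x), x)


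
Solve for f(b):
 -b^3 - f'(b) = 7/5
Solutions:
 f(b) = C1 - b^4/4 - 7*b/5


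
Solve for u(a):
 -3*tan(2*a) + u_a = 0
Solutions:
 u(a) = C1 - 3*log(cos(2*a))/2


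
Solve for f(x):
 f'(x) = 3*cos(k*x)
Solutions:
 f(x) = C1 + 3*sin(k*x)/k


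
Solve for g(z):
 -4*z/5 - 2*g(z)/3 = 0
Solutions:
 g(z) = -6*z/5


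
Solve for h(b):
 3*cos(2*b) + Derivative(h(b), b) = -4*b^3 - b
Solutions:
 h(b) = C1 - b^4 - b^2/2 - 3*sin(2*b)/2


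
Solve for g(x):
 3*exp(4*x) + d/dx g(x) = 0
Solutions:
 g(x) = C1 - 3*exp(4*x)/4


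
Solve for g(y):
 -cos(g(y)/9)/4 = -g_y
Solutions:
 -y/4 - 9*log(sin(g(y)/9) - 1)/2 + 9*log(sin(g(y)/9) + 1)/2 = C1


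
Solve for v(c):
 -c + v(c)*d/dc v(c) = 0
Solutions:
 v(c) = -sqrt(C1 + c^2)
 v(c) = sqrt(C1 + c^2)


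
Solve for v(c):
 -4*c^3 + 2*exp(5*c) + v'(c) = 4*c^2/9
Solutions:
 v(c) = C1 + c^4 + 4*c^3/27 - 2*exp(5*c)/5


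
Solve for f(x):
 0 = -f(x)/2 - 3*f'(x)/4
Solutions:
 f(x) = C1*exp(-2*x/3)


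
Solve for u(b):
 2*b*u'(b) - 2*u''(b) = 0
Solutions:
 u(b) = C1 + C2*erfi(sqrt(2)*b/2)


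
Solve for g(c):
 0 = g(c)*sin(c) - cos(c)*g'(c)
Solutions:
 g(c) = C1/cos(c)


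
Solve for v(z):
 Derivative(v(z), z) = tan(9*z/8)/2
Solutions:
 v(z) = C1 - 4*log(cos(9*z/8))/9


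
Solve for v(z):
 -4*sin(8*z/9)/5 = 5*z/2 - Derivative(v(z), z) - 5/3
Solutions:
 v(z) = C1 + 5*z^2/4 - 5*z/3 - 9*cos(8*z/9)/10


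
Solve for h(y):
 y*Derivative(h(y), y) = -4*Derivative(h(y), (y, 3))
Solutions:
 h(y) = C1 + Integral(C2*airyai(-2^(1/3)*y/2) + C3*airybi(-2^(1/3)*y/2), y)
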